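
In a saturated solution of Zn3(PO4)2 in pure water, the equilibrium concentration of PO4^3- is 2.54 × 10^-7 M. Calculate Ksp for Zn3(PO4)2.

Ksp = 3.57e-33

Zn3(PO4)2(s) ⇌ 3 Zn^2+(aq) + 2 PO4^3-(aq)
Stoichiometry gives [Zn^2+] = (3/2)[PO4^3-] = 3.810 × 10^-7 M.
Ksp = [Zn^2+]^3[PO4^3-]^2
Ksp = (3.810 × 10^-7)^3 × (2.54 × 10^-7)^2 = 3.57 × 10^-33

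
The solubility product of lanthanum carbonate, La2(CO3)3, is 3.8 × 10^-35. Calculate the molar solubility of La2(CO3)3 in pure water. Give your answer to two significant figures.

La2(CO3)3(s) ⇌ 2 La^3+(aq) + 3 CO3^2-(aq)
Ksp = [La^3+]^2[CO3^2-]^3
Let s = molar solubility. Then [La^3+] = 2s and [CO3^2-] = 3s.
Ksp = (2s)^2(3s)^3 = 108s^5
s = (3.8 × 10^-35 / 108)^(1/5) = 5.1 × 10^-8 M

5.1 × 10^-8 M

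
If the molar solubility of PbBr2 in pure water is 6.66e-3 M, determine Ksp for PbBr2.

1.18e-6

PbBr2(s) ⇌ Pb^2+(aq) + 2 Br^-(aq)
If s mol/L of PbBr2 dissolves, [Pb^2+] = s and [Br^-] = 2s.
Ksp = [Pb^2+][Br^-]^2
Ksp = s(2s)^2 = 4s^3
Ksp = 4 × (6.66 x 10^-3)^3 = 1.18 × 10^-6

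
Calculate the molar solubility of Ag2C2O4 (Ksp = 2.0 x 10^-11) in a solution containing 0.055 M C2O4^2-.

s ≈ 9.5 × 10^-6 M

Ag2C2O4(s) ⇌ 2 Ag^+(aq) + C2O4^2-(aq)
Ksp = [Ag^+]^2[C2O4^2-]
Let s = moles of Ag2C2O4 that dissolve per litre. [Ag^+] = 2s, [C2O4^2-] = 0.055 + s ≈ 0.055 (common-ion effect: C2O4^2- is already 0.055 M).
Ksp ≈ (2s)^2 × 0.055
s = 9.5 × 10^-6 M
Check: s = 9.5 × 10^-6 ≪ 0.055, so the approximation is valid.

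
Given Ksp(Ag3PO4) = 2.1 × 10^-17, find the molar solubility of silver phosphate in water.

Ag3PO4(s) ⇌ 3 Ag^+(aq) + PO4^3-(aq)
Ksp = [Ag^+]^3[PO4^3-]
Let s = molar solubility. Then [Ag^+] = 3s and [PO4^3-] = s.
Substituting: Ksp = (3s)^3s = 27s^4
s = (2.1 × 10^-17 / 27)^(1/4) = 3.0 × 10^-5 M

s = 3.0 × 10^-5 M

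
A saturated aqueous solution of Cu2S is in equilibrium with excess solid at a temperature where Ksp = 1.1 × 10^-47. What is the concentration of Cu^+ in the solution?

Cu2S(s) ⇌ 2 Cu^+(aq) + S^2-(aq)
Ksp = [Cu^+]^2[S^2-]
With molar solubility s: [Cu^+] = 2s, [S^2-] = s.
Ksp = (2s)^2s = 4s^3
s = (1.1 × 10^-47 / 4)^(1/3) = 1.40 x 10^-16 M
[Cu^+] = 2s = 2.8 x 10^-16 M

[Cu^+] = 2.8 × 10^-16 M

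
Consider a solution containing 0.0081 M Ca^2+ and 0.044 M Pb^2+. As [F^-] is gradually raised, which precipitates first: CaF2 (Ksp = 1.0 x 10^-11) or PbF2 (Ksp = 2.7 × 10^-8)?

Each salt begins to precipitate when Q = Ksp, i.e. when [F^-] reaches its threshold.
For CaF2: 1.0 x 10^-11 = 0.0081 × [F^-]^2  ⇒  [F^-] = 3.5 x 10^-5 M.
For PbF2: 2.7 × 10^-8 = 0.044 × [F^-]^2  ⇒  [F^-] = 7.8 × 10^-4 M.
The salt with the lower threshold [F^-] precipitates first: CaF2.

CaF2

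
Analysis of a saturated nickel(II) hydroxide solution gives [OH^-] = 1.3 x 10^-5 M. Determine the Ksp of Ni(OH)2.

Ni(OH)2(s) ⇌ Ni^2+ + 2 OH^-
Stoichiometry gives [Ni^2+] = (1/2)[OH^-] = 6.50 × 10^-6 M.
Ksp = [Ni^2+][OH^-]^2
Ksp = 6.50 × 10^-6 × (1.3 x 10^-5)^2 = 1.1 x 10^-15

1.1e-15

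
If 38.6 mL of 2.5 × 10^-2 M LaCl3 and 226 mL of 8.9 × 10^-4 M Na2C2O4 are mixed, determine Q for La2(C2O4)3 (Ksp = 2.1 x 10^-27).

Q ≈ 5.8 × 10^-15

Total volume = 38.6 + 226 = 264.6 mL.
[La^3+] = 2.5 x 10^-2 × (38.6/264.6) = 3.65 x 10^-3 M
[C2O4^2-] = 8.9 x 10^-4 × (226/264.6) = 7.60 x 10^-4 M
La2(C2O4)3(s) ⇌ 2 La^3+(aq) + 3 C2O4^2-(aq), so Q = [La^3+]^2[C2O4^2-]^3
Q = (3.65 × 10^-3)^2(7.60 × 10^-4)^3 = 5.8 × 10^-15
Q > Ksp, so La2(C2O4)3 will precipitate.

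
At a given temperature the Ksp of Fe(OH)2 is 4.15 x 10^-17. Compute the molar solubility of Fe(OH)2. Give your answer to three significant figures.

Fe(OH)2(s) ⇌ Fe^2+(aq) + 2 OH^-(aq)
Ksp = [Fe^2+][OH^-]^2
Let s = molar solubility. Then [Fe^2+] = s and [OH^-] = 2s.
Ksp = s(2s)^2 = 4s^3
Solving, s = (4.15 x 10^-17/4)^(1/3) = 2.18 × 10^-6 M

s ≈ 2.18e-6 M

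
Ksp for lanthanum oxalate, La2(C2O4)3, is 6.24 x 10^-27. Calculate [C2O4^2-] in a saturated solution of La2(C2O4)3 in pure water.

6.75 × 10^-6 M

La2(C2O4)3(s) ⇌ 2 La^3+ + 3 C2O4^2-
Ksp = [La^3+]^2[C2O4^2-]^3
If s mol/L of La2(C2O4)3 dissolves, [La^3+] = 2s and [C2O4^2-] = 3s.
Ksp = (2s)^2(3s)^3 = 108s^5
s^5 = 6.24 x 10^-27 / 108, so s = 2.251 × 10^-6 M
[C2O4^2-] = 3s = 6.75 × 10^-6 M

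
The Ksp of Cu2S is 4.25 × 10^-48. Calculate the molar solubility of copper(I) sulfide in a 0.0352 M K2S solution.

Cu2S(s) <=> 2 Cu^+ + S^2-
Ksp = [Cu^+]^2[S^2-]
Let s be the molar solubility in this solution. [Cu^+] = 2s, [S^2-] = 0.0352 + s ≈ 0.0352 (Ksp is small, so little additional dissolves).
Ksp ≈ (2s)^2 × 0.0352
s = 5.49 × 10^-24 M
Check: s = 5.5 × 10^-24 ≪ 0.0352, so the approximation is valid.

5.49 × 10^-24 M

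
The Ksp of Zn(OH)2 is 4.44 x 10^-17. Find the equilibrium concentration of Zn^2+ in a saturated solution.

Zn(OH)2(s) <=> Zn^2+(aq) + 2 OH^-(aq)
Ksp = [Zn^2+][OH^-]^2
Let s = molar solubility. Then [Zn^2+] = s and [OH^-] = 2s.
So Ksp = s × (2s)^2 = 4s^3
s = (4.44 x 10^-17 / 4)^(1/3) = 2.231 x 10^-6 M
[Zn^2+] = s = 2.23 × 10^-6 M

[Zn^2+] = 2.23e-6 M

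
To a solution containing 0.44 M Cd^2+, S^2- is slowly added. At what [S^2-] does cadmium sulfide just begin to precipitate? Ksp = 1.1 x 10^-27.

2.5 × 10^-27 M

CdS(s) <=> Cd^2+ + S^2-
Ksp = [Cd^2+][S^2-]
Precipitation begins when Q = Ksp. With [Cd^2+] = 0.44 M:
1.1 x 10^-27 = (0.44) × [S^2-]
[S^2-] = (1.1 x 10^-27 / 4.4 × 10^-1) = 2.5 × 10^-27 M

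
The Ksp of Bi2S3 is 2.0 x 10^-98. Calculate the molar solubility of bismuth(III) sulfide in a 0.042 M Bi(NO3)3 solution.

Bi2S3(s) ⇌ 2 Bi^3+(aq) + 3 S^2-(aq)
Ksp = [Bi^3+]^2[S^2-]^3
Let s = moles of Bi2S3 that dissolve per litre. [Bi^3+] = 0.042 + 2s ≈ 0.042, [S^2-] = 3s (since Bi^3+ from Bi(NO3)3 dominates).
Ksp ≈ (0.042)^2 × (3s)^3
s = 7.5 × 10^-33 M
Check: 2s = 1.5 × 10^-32 ≪ 0.042, so the approximation is valid.

s = 7.5e-33 M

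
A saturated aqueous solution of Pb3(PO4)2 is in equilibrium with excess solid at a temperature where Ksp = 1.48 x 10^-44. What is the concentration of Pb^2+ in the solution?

Pb3(PO4)2(s) ⇌ 3 Pb^2+(aq) + 2 PO4^3-(aq)
Ksp = [Pb^2+]^3[PO4^3-]^2
If s mol/L of Pb3(PO4)2 dissolves, [Pb^2+] = 3s and [PO4^3-] = 2s.
Substituting: Ksp = (3s)^3(2s)^2 = 108s^5
Solving, s = (1.48 x 10^-44/108)^(1/5) = 6.720 × 10^-10 M
[Pb^2+] = 3s = 2.02 × 10^-9 M

[Pb^2+] ≈ 2.02e-9 M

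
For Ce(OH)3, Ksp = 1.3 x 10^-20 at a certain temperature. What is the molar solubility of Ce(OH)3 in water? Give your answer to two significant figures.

4.7 x 10^-6 M

Ce(OH)3(s) ⇌ Ce^3+ + 3 OH^-
Ksp = [Ce^3+][OH^-]^3
If s mol/L of Ce(OH)3 dissolves, [Ce^3+] = s and [OH^-] = 3s.
So Ksp = s × (3s)^3 = 27s^4
s = (1.3 x 10^-20 / 27)^(1/4) = 4.7 × 10^-6 M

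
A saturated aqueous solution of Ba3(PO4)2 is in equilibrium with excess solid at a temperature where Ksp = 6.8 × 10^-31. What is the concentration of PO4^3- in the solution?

Ba3(PO4)2(s) ⇌ 3 Ba^2+ + 2 PO4^3-
Ksp = [Ba^2+]^3[PO4^3-]^2
For each mole of Ba3(PO4)2 that dissolves: [Ba^2+] = 3s, [PO4^3-] = 2s.
So Ksp = (3s)^3 × (2s)^2 = 108s^5
s^5 = 6.8 × 10^-31 / 108, so s = 3.63 × 10^-7 M
[PO4^3-] = 2s = 7.3 × 10^-7 M

[PO4^3-] ≈ 7.3e-7 M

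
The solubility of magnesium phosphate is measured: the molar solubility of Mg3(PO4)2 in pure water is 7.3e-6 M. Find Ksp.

Mg3(PO4)2(s) <=> 3 Mg^2+(aq) + 2 PO4^3-(aq)
For each mole of Mg3(PO4)2 that dissolves: [Mg^2+] = 3s, [PO4^3-] = 2s.
Ksp = [Mg^2+]^3[PO4^3-]^2
So Ksp = (3s)^3 × (2s)^2 = 108s^5
Ksp = 108 × (7.3 x 10^-6)^5 = 2.2 × 10^-24

Ksp = 2.2 × 10^-24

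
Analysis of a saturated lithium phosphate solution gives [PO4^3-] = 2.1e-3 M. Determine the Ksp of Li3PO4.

Li3PO4(s) <=> 3 Li^+(aq) + PO4^3-(aq)
Stoichiometry gives [Li^+] = (3/1)[PO4^3-] = 6.30 × 10^-3 M.
Ksp = [Li^+]^3[PO4^3-]
Ksp = (6.30 x 10^-3)^3 × 2.1 x 10^-3 = 5.3 × 10^-10

Ksp ≈ 5.3 × 10^-10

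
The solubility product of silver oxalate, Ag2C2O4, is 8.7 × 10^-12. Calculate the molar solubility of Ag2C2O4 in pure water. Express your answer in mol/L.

s ≈ 1.3 × 10^-4 M

Ag2C2O4(s) ⇌ 2 Ag^+(aq) + C2O4^2-(aq)
Ksp = [Ag^+]^2[C2O4^2-]
Let s = molar solubility. Then [Ag^+] = 2s and [C2O4^2-] = s.
So Ksp = (2s)^2 × s = 4s^3
Solving, s = (8.7 × 10^-12/4)^(1/3) = 1.3 × 10^-4 M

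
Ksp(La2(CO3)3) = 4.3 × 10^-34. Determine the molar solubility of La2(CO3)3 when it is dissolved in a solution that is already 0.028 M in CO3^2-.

s ≈ 2.2e-15 M

La2(CO3)3(s) ⇌ 2 La^3+(aq) + 3 CO3^2-(aq)
Ksp = [La^3+]^2[CO3^2-]^3
Let s be the molar solubility in this solution. [La^3+] = 2s, [CO3^2-] = 0.028 + 3s ≈ 0.028 (since the CO3^2- already present dominates).
Ksp ≈ (2s)^2 × (0.028)^3
s = 2.2 × 10^-15 M
Check: 3s = 6.6 × 10^-15 ≪ 0.028, so the approximation is valid.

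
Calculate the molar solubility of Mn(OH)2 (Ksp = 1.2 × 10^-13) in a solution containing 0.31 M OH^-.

Mn(OH)2(s) ⇌ Mn^2+ + 2 OH^-
Ksp = [Mn^2+][OH^-]^2
If s mol/L dissolves here, [Mn^2+] = s, [OH^-] = 0.31 + 2s ≈ 0.31 (since the OH^- already present dominates).
Ksp ≈ s × (0.31)^2
s = 1.2 × 10^-12 M
Check: 2s = 2.5 x 10^-12 ≪ 0.31, so the approximation is valid.

s ≈ 1.2 × 10^-12 M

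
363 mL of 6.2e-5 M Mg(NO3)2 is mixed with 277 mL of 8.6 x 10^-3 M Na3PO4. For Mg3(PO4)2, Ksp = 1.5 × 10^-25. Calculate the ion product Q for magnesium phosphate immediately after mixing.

6.0 × 10^-19

Total volume = 363 + 277 = 640 mL.
[Mg^2+] = 6.2 × 10^-5 × (363/640) = 3.52 × 10^-5 M
[PO4^3-] = 8.6 x 10^-3 × (277/640) = 3.72 × 10^-3 M
Mg3(PO4)2(s) ⇌ 3 Mg^2+ + 2 PO4^3-, so Q = [Mg^2+]^3[PO4^3-]^2
Q = (3.52 x 10^-5)^3(3.72 x 10^-3)^2 = 6.0 x 10^-19
Q > Ksp, so Mg3(PO4)2 will precipitate.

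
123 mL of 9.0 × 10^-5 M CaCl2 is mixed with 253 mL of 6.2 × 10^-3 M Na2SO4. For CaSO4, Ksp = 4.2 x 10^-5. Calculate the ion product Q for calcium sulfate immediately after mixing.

Total volume = 123 + 253 = 376 mL.
[Ca^2+] = 9.0 x 10^-5 × (123/376) = 2.94 x 10^-5 M
[SO4^2-] = 6.2 × 10^-3 × (253/376) = 4.17 x 10^-3 M
CaSO4(s) ⇌ Ca^2+ + SO4^2-, so Q = [Ca^2+][SO4^2-]
Q = (2.94 × 10^-5)(4.17 x 10^-3) = 1.2 × 10^-7
Q < Ksp, so no precipitate of CaSO4 forms.

Q = 1.2 × 10^-7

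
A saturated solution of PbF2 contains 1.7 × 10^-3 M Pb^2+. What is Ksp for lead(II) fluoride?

Ksp = 2.0 × 10^-8

PbF2(s) ⇌ Pb^2+ + 2 F^-
Stoichiometry gives [F^-] = (2/1)[Pb^2+] = 3.40 × 10^-3 M.
Ksp = [Pb^2+][F^-]^2
Ksp = 1.7 × 10^-3 × (3.40 × 10^-3)^2 = 2.0 × 10^-8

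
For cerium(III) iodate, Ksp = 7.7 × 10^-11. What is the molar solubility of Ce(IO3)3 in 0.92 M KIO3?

9.9 x 10^-11 M

Ce(IO3)3(s) ⇌ Ce^3+ + 3 IO3^-
Ksp = [Ce^3+][IO3^-]^3
Let s be the molar solubility in this solution. [Ce^3+] = s, [IO3^-] = 0.92 + 3s ≈ 0.92 (since IO3^- from KIO3 dominates).
Ksp ≈ s × (0.92)^3
s = 9.9 × 10^-11 M
Check: 3s = 3.0 × 10^-10 ≪ 0.92, so the approximation is valid.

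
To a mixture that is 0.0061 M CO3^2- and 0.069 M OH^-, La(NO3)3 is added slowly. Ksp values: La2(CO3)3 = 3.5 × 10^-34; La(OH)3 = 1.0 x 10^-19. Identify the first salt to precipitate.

Precipitation of each salt starts when its ion product equals its Ksp.
For La2(CO3)3: 3.5 × 10^-34 = (0.0061)^3 × [La^3+]^2  ⇒  [La^3+] = 3.9 × 10^-14 M.
For La(OH)3: 1.0 x 10^-19 = (0.069)^3 × [La^3+]  ⇒  [La^3+] = 3.0 × 10^-16 M.
The salt with the lower threshold [La^3+] precipitates first: La(OH)3.

La(OH)3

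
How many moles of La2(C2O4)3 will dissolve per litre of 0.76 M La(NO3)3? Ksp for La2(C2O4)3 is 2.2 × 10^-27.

5.2 × 10^-10 M

La2(C2O4)3(s) ⇌ 2 La^3+ + 3 C2O4^2-
Ksp = [La^3+]^2[C2O4^2-]^3
Let s be the molar solubility in this solution. [La^3+] = 0.76 + 2s ≈ 0.76, [C2O4^2-] = 3s (common-ion effect: La^3+ is already 0.76 M).
Ksp ≈ (0.76)^2 × (3s)^3
s = 5.2 × 10^-10 M
Check: 2s = 1.0 × 10^-9 ≪ 0.76, so the approximation is valid.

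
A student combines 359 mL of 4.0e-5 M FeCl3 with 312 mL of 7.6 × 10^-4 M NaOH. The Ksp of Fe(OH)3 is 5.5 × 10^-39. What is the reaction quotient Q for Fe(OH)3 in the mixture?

Total volume = 359 + 312 = 671 mL.
[Fe^3+] = 4.0 × 10^-5 × (359/671) = 2.14 × 10^-5 M
[OH^-] = 7.6 × 10^-4 × (312/671) = 3.53 x 10^-4 M
Fe(OH)3(s) <=> Fe^3+(aq) + 3 OH^-(aq), so Q = [Fe^3+][OH^-]^3
Q = (2.14 × 10^-5)(3.53 × 10^-4)^3 = 9.4 × 10^-16
Q > Ksp, so Fe(OH)3 will precipitate.

9.4e-16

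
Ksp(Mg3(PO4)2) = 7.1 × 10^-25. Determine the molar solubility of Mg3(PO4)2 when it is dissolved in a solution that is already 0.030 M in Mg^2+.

8.1e-11 M

Mg3(PO4)2(s) <=> 3 Mg^2+ + 2 PO4^3-
Ksp = [Mg^2+]^3[PO4^3-]^2
Let s = moles of Mg3(PO4)2 that dissolve per litre. [Mg^2+] = 0.030 + 3s ≈ 0.030, [PO4^3-] = 2s (Ksp is small, so little additional dissolves).
Ksp ≈ (0.030)^3 × (2s)^2
s = 8.1 x 10^-11 M
Check: 3s = 2.4 x 10^-10 ≪ 0.030, so the approximation is valid.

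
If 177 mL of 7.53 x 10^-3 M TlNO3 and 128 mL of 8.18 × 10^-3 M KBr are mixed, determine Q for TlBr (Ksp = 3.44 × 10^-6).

Total volume = 177 + 128 = 305 mL.
[Tl^+] = 7.53 × 10^-3 × (177/305) = 4.370 x 10^-3 M
[Br^-] = 8.18 x 10^-3 × (128/305) = 3.433 × 10^-3 M
TlBr(s) <=> Tl^+(aq) + Br^-(aq), so Q = [Tl^+][Br^-]
Q = (4.370 x 10^-3)(3.433 × 10^-3) = 1.50 x 10^-5
Q > Ksp, so TlBr will precipitate.

1.50e-5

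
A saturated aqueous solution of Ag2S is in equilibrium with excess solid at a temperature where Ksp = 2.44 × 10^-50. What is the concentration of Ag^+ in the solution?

Ag2S(s) ⇌ 2 Ag^+(aq) + S^2-(aq)
Ksp = [Ag^+]^2[S^2-]
Let s = molar solubility. Then [Ag^+] = 2s and [S^2-] = s.
Substituting: Ksp = (2s)^2s = 4s^3
s = (2.44 × 10^-50 / 4)^(1/3) = 1.827 × 10^-17 M
[Ag^+] = 2s = 3.65 × 10^-17 M

3.65 × 10^-17 M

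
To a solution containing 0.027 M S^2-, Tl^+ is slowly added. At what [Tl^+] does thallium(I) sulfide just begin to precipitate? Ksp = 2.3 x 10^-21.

[Tl^+] = 2.9e-10 M

Tl2S(s) ⇌ 2 Tl^+(aq) + S^2-(aq)
Ksp = [Tl^+]^2[S^2-]
Precipitation begins when Q = Ksp. With [S^2-] = 0.027 M:
2.3 x 10^-21 = (0.027) × [Tl^+]^2
[Tl^+] = (2.3 x 10^-21 / 2.7 × 10^-2)^(1/2) = 2.9 x 10^-10 M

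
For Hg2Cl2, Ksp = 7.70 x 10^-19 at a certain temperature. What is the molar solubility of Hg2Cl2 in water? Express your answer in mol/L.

s = 5.77 x 10^-7 M

Hg2Cl2(s) <=> Hg2^2+ + 2 Cl^-
Ksp = [Hg2^2+][Cl^-]^2
If s mol/L of Hg2Cl2 dissolves, [Hg2^2+] = s and [Cl^-] = 2s.
Ksp = s(2s)^2 = 4s^3
s^3 = 7.70 x 10^-19 / 4, so s = 5.77 x 10^-7 M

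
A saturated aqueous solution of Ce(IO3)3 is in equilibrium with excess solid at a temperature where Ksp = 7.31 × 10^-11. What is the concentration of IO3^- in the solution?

Ce(IO3)3(s) ⇌ Ce^3+(aq) + 3 IO3^-(aq)
Ksp = [Ce^3+][IO3^-]^3
Let s = molar solubility. Then [Ce^3+] = s and [IO3^-] = 3s.
Ksp = s(3s)^3 = 27s^4
s^4 = 7.31 × 10^-11 / 27, so s = 1.283 × 10^-3 M
[IO3^-] = 3s = 3.85 × 10^-3 M

[IO3^-] ≈ 3.85 x 10^-3 M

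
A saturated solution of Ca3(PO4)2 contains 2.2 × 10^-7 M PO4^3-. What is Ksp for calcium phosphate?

Ca3(PO4)2(s) ⇌ 3 Ca^2+(aq) + 2 PO4^3-(aq)
Stoichiometry gives [Ca^2+] = (3/2)[PO4^3-] = 3.30 × 10^-7 M.
Ksp = [Ca^2+]^3[PO4^3-]^2
Ksp = (3.30 × 10^-7)^3 × (2.2 × 10^-7)^2 = 1.7 × 10^-33

Ksp ≈ 1.7 x 10^-33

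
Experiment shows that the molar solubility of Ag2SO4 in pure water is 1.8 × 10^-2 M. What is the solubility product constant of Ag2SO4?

Ksp ≈ 2.3e-5

Ag2SO4(s) <=> 2 Ag^+ + SO4^2-
Let s = molar solubility. Then [Ag^+] = 2s and [SO4^2-] = s.
Ksp = [Ag^+]^2[SO4^2-]
Substituting: Ksp = (2s)^2s = 4s^3
Ksp = 4 × (1.8 × 10^-2)^3 = 2.3 × 10^-5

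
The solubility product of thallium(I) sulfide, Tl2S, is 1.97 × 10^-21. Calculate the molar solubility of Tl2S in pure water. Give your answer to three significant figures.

Tl2S(s) <=> 2 Tl^+(aq) + S^2-(aq)
Ksp = [Tl^+]^2[S^2-]
Let s = molar solubility. Then [Tl^+] = 2s and [S^2-] = s.
So Ksp = (2s)^2 × s = 4s^3
s^3 = 1.97 × 10^-21 / 4, so s = 7.90 × 10^-8 M

s = 7.90e-8 M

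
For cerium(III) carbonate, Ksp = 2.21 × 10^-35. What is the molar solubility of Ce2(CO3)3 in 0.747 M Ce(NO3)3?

Ce2(CO3)3(s) <=> 2 Ce^3+(aq) + 3 CO3^2-(aq)
Ksp = [Ce^3+]^2[CO3^2-]^3
If s mol/L dissolves here, [Ce^3+] = 0.747 + 2s ≈ 0.747, [CO3^2-] = 3s (common-ion effect: Ce^3+ is already 0.747 M).
Ksp ≈ (0.747)^2 × (3s)^3
s = 1.14 x 10^-12 M
Check: 2s = 2.3 x 10^-12 ≪ 0.747, so the approximation is valid.

s = 1.14 x 10^-12 M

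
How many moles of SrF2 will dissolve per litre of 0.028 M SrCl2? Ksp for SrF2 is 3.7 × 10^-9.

SrF2(s) ⇌ Sr^2+ + 2 F^-
Ksp = [Sr^2+][F^-]^2
Let s be the molar solubility in this solution. [Sr^2+] = 0.028 + s ≈ 0.028, [F^-] = 2s (common-ion effect: Sr^2+ is already 0.028 M).
Ksp ≈ 0.028 × (2s)^2
s = 1.8 × 10^-4 M
Check: s = 1.8 × 10^-4 ≪ 0.028, so the approximation is valid.

s = 1.8e-4 M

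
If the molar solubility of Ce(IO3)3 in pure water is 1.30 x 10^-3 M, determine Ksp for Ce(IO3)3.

Ksp = 7.71 × 10^-11

Ce(IO3)3(s) ⇌ Ce^3+ + 3 IO3^-
If s mol/L of Ce(IO3)3 dissolves, [Ce^3+] = s and [IO3^-] = 3s.
Ksp = [Ce^3+][IO3^-]^3
Ksp = s(3s)^3 = 27s^4
Ksp = 27 × (1.30 × 10^-3)^4 = 7.71 × 10^-11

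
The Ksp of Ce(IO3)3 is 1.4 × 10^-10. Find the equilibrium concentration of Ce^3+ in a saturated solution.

[Ce^3+] ≈ 1.5e-3 M

Ce(IO3)3(s) <=> Ce^3+ + 3 IO3^-
Ksp = [Ce^3+][IO3^-]^3
For each mole of Ce(IO3)3 that dissolves: [Ce^3+] = s, [IO3^-] = 3s.
Substituting: Ksp = s(3s)^3 = 27s^4
s^4 = 1.4 × 10^-10 / 27, so s = 1.51 x 10^-3 M
[Ce^3+] = s = 1.5 × 10^-3 M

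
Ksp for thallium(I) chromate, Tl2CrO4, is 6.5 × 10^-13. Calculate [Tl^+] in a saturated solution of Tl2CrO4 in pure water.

[Tl^+] = 1.1 x 10^-4 M

Tl2CrO4(s) ⇌ 2 Tl^+ + CrO4^2-
Ksp = [Tl^+]^2[CrO4^2-]
If s mol/L of Tl2CrO4 dissolves, [Tl^+] = 2s and [CrO4^2-] = s.
Ksp = (2s)^2s = 4s^3
s^3 = 6.5 × 10^-13 / 4, so s = 5.46 × 10^-5 M
[Tl^+] = 2s = 1.1 x 10^-4 M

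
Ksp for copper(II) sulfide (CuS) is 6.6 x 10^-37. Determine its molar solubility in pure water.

s ≈ 8.1 × 10^-19 M

CuS(s) ⇌ Cu^2+ + S^2-
Ksp = [Cu^2+][S^2-]
Let s = molar solubility. Then [Cu^2+] = s and [S^2-] = s.
Ksp = s × s = s^2
s = √(6.6 x 10^-37) = 8.1 x 10^-19 M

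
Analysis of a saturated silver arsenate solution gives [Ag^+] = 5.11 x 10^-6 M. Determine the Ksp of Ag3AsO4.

Ag3AsO4(s) ⇌ 3 Ag^+(aq) + AsO4^3-(aq)
Stoichiometry gives [AsO4^3-] = (1/3)[Ag^+] = 1.703 × 10^-6 M.
Ksp = [Ag^+]^3[AsO4^3-]
Ksp = (5.11 × 10^-6)^3 × 1.703 × 10^-6 = 2.27 × 10^-22

Ksp = 2.27e-22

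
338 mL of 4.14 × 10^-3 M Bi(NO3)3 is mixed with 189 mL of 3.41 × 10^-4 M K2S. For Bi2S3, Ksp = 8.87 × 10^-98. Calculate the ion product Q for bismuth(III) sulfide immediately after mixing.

Total volume = 338 + 189 = 527 mL.
[Bi^3+] = 4.14 × 10^-3 × (338/527) = 2.655 × 10^-3 M
[S^2-] = 3.41 × 10^-4 × (189/527) = 1.223 × 10^-4 M
Bi2S3(s) ⇌ 2 Bi^3+ + 3 S^2-, so Q = [Bi^3+]^2[S^2-]^3
Q = (2.655 x 10^-3)^2(1.223 × 10^-4)^3 = 1.29 × 10^-17
Q > Ksp, so Bi2S3 will precipitate.

1.29 × 10^-17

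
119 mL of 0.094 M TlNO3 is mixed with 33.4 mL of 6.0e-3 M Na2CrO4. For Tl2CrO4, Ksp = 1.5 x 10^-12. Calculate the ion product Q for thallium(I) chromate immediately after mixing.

Q ≈ 7.1 × 10^-6

Total volume = 119 + 33.4 = 152.4 mL.
[Tl^+] = 9.4 x 10^-2 × (119/152.4) = 7.34 × 10^-2 M
[CrO4^2-] = 6.0 × 10^-3 × (33.4/152.4) = 1.31 x 10^-3 M
Tl2CrO4(s) <=> 2 Tl^+ + CrO4^2-, so Q = [Tl^+]^2[CrO4^2-]
Q = (7.34 × 10^-2)^2(1.31 × 10^-3) = 7.1 × 10^-6
Q > Ksp, so Tl2CrO4 will precipitate.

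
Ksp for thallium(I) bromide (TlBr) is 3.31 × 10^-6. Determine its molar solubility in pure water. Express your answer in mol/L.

TlBr(s) ⇌ Tl^+ + Br^-
Ksp = [Tl^+][Br^-]
With molar solubility s: [Tl^+] = s, [Br^-] = s.
Ksp = (s)(s) = s^2
s = √(3.31 × 10^-6) = 1.82 × 10^-3 M

1.82 x 10^-3 M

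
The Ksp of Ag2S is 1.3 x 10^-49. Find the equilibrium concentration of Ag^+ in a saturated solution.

6.4 × 10^-17 M

Ag2S(s) ⇌ 2 Ag^+ + S^2-
Ksp = [Ag^+]^2[S^2-]
With molar solubility s: [Ag^+] = 2s, [S^2-] = s.
So Ksp = (2s)^2 × s = 4s^3
Solving, s = (1.3 x 10^-49/4)^(1/3) = 3.19 x 10^-17 M
[Ag^+] = 2s = 6.4 × 10^-17 M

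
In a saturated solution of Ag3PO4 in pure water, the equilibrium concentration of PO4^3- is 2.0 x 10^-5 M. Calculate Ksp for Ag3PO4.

Ag3PO4(s) ⇌ 3 Ag^+(aq) + PO4^3-(aq)
Stoichiometry gives [Ag^+] = (3/1)[PO4^3-] = 6.00 × 10^-5 M.
Ksp = [Ag^+]^3[PO4^3-]
Ksp = (6.00 × 10^-5)^3 × 2.0 × 10^-5 = 4.3 × 10^-18

4.3e-18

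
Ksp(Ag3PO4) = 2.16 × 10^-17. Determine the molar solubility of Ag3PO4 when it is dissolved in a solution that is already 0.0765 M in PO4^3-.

Ag3PO4(s) ⇌ 3 Ag^+ + PO4^3-
Ksp = [Ag^+]^3[PO4^3-]
Let s = moles of Ag3PO4 that dissolve per litre. [Ag^+] = 3s, [PO4^3-] = 0.0765 + s ≈ 0.0765 (Ksp is small, so little additional dissolves).
Ksp ≈ (3s)^3 × 0.0765
s = 2.19 x 10^-6 M
Check: s = 2.2 x 10^-6 ≪ 0.0765, so the approximation is valid.

2.19e-6 M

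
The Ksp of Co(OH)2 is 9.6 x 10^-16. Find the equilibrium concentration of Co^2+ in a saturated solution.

Co(OH)2(s) ⇌ Co^2+(aq) + 2 OH^-(aq)
Ksp = [Co^2+][OH^-]^2
For each mole of Co(OH)2 that dissolves: [Co^2+] = s, [OH^-] = 2s.
So Ksp = s × (2s)^2 = 4s^3
Solving, s = (9.6 x 10^-16/4)^(1/3) = 6.21 × 10^-6 M
[Co^2+] = s = 6.2 x 10^-6 M

[Co^2+] = 6.2e-6 M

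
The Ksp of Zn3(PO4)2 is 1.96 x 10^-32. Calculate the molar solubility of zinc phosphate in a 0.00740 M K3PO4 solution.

s ≈ 2.37e-10 M

Zn3(PO4)2(s) ⇌ 3 Zn^2+ + 2 PO4^3-
Ksp = [Zn^2+]^3[PO4^3-]^2
Let s be the molar solubility in this solution. [Zn^2+] = 3s, [PO4^3-] = 0.00740 + 2s ≈ 0.00740 (common-ion effect: PO4^3- is already 0.00740 M).
Ksp ≈ (3s)^3 × (0.00740)^2
s = 2.37 × 10^-10 M
Check: 2s = 4.7 x 10^-10 ≪ 0.00740, so the approximation is valid.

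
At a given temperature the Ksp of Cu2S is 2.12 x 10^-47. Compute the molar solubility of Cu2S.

s ≈ 1.74 x 10^-16 M

Cu2S(s) ⇌ 2 Cu^+ + S^2-
Ksp = [Cu^+]^2[S^2-]
Let s = molar solubility. Then [Cu^+] = 2s and [S^2-] = s.
Substituting: Ksp = (2s)^2s = 4s^3
Solving, s = (2.12 x 10^-47/4)^(1/3) = 1.74 × 10^-16 M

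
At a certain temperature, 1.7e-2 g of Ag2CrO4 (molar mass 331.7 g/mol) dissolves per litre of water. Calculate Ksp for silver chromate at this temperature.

Ksp = 5.4 x 10^-13

Molar solubility s = (1.7 × 10^-2 g/L) / (331.7 g/mol) = 5.13 × 10^-5 M.
Ag2CrO4(s) <=> 2 Ag^+(aq) + CrO4^2-(aq)
Let s = molar solubility. Then [Ag^+] = 2s and [CrO4^2-] = s.
Ksp = [Ag^+]^2[CrO4^2-]
Substituting: Ksp = (2s)^2s = 4s^3
Ksp = 4 × (5.13 x 10^-5)^3 = 5.4 x 10^-13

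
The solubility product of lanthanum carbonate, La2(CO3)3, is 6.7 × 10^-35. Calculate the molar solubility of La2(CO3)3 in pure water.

5.7 × 10^-8 M

La2(CO3)3(s) ⇌ 2 La^3+ + 3 CO3^2-
Ksp = [La^3+]^2[CO3^2-]^3
Let s = molar solubility. Then [La^3+] = 2s and [CO3^2-] = 3s.
Ksp = (2s)^2(3s)^3 = 108s^5
s^5 = 6.7 × 10^-35 / 108, so s = 5.7 × 10^-8 M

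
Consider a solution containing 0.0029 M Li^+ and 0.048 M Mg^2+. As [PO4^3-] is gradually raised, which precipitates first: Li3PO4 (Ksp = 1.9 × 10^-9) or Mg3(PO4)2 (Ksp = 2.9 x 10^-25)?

Each salt begins to precipitate when Q = Ksp, i.e. when [PO4^3-] reaches its threshold.
For Li3PO4: 1.9 × 10^-9 = (0.0029)^3 × [PO4^3-]  ⇒  [PO4^3-] = 7.8 × 10^-2 M.
For Mg3(PO4)2: 2.9 x 10^-25 = (0.048)^3 × [PO4^3-]^2  ⇒  [PO4^3-] = 5.1 × 10^-11 M.
The salt with the lower threshold [PO4^3-] precipitates first: Mg3(PO4)2.

Mg3(PO4)2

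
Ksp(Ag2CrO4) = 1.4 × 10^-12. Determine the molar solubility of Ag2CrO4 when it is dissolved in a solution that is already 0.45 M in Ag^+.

Ag2CrO4(s) ⇌ 2 Ag^+ + CrO4^2-
Ksp = [Ag^+]^2[CrO4^2-]
Let s be the molar solubility in this solution. [Ag^+] = 0.45 + 2s ≈ 0.45, [CrO4^2-] = s (common-ion effect: Ag^+ is already 0.45 M).
Ksp ≈ (0.45)^2 × s
s = 6.9 × 10^-12 M
Check: 2s = 1.4 x 10^-11 ≪ 0.45, so the approximation is valid.

6.9 x 10^-12 M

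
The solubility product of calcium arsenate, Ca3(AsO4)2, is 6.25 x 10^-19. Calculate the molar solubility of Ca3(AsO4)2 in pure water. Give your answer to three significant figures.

8.96 × 10^-5 M

Ca3(AsO4)2(s) <=> 3 Ca^2+(aq) + 2 AsO4^3-(aq)
Ksp = [Ca^2+]^3[AsO4^3-]^2
With molar solubility s: [Ca^2+] = 3s, [AsO4^3-] = 2s.
Substituting: Ksp = (3s)^3(2s)^2 = 108s^5
s^5 = 6.25 x 10^-19 / 108, so s = 8.96 × 10^-5 M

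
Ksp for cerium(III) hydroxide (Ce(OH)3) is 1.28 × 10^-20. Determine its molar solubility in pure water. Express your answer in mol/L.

Ce(OH)3(s) <=> Ce^3+(aq) + 3 OH^-(aq)
Ksp = [Ce^3+][OH^-]^3
With molar solubility s: [Ce^3+] = s, [OH^-] = 3s.
So Ksp = s × (3s)^3 = 27s^4
Solving, s = (1.28 × 10^-20/27)^(1/4) = 4.67 × 10^-6 M

s = 4.67 x 10^-6 M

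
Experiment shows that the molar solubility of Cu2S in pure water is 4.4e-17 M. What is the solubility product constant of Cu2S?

Ksp ≈ 3.4 × 10^-49

Cu2S(s) ⇌ 2 Cu^+(aq) + S^2-(aq)
For each mole of Cu2S that dissolves: [Cu^+] = 2s, [S^2-] = s.
Ksp = [Cu^+]^2[S^2-]
So Ksp = (2s)^2 × s = 4s^3
With s = 4.4 x 10^-17: Ksp = 3.4 × 10^-49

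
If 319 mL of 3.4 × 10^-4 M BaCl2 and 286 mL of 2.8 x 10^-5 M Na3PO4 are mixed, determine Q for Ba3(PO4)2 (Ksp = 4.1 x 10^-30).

Total volume = 319 + 286 = 605 mL.
[Ba^2+] = 3.4 × 10^-4 × (319/605) = 1.79 × 10^-4 M
[PO4^3-] = 2.8 × 10^-5 × (286/605) = 1.32 × 10^-5 M
Ba3(PO4)2(s) <=> 3 Ba^2+(aq) + 2 PO4^3-(aq), so Q = [Ba^2+]^3[PO4^3-]^2
Q = (1.79 x 10^-4)^3(1.32 × 10^-5)^2 = 1.0 x 10^-21
Q > Ksp, so Ba3(PO4)2 will precipitate.

Q = 1.0 × 10^-21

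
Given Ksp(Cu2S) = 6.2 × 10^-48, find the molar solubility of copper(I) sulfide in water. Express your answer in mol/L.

Cu2S(s) ⇌ 2 Cu^+(aq) + S^2-(aq)
Ksp = [Cu^+]^2[S^2-]
If s mol/L of Cu2S dissolves, [Cu^+] = 2s and [S^2-] = s.
Substituting: Ksp = (2s)^2s = 4s^3
s^3 = 6.2 × 10^-48 / 4, so s = 1.2 × 10^-16 M

1.2 × 10^-16 M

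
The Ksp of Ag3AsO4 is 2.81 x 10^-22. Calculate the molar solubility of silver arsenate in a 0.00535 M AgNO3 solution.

Ag3AsO4(s) <=> 3 Ag^+ + AsO4^3-
Ksp = [Ag^+]^3[AsO4^3-]
Let s = moles of Ag3AsO4 that dissolve per litre. [Ag^+] = 0.00535 + 3s ≈ 0.00535, [AsO4^3-] = s (Ksp is small, so little additional dissolves).
Ksp ≈ (0.00535)^3 × s
s = 1.84 x 10^-15 M
Check: 3s = 5.5 × 10^-15 ≪ 0.00535, so the approximation is valid.

s ≈ 1.84e-15 M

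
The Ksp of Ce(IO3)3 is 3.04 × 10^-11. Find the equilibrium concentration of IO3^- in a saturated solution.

[IO3^-] ≈ 3.09 × 10^-3 M

Ce(IO3)3(s) ⇌ Ce^3+(aq) + 3 IO3^-(aq)
Ksp = [Ce^3+][IO3^-]^3
For each mole of Ce(IO3)3 that dissolves: [Ce^3+] = s, [IO3^-] = 3s.
So Ksp = s × (3s)^3 = 27s^4
s^4 = 3.04 × 10^-11 / 27, so s = 1.030 × 10^-3 M
[IO3^-] = 3s = 3.09 × 10^-3 M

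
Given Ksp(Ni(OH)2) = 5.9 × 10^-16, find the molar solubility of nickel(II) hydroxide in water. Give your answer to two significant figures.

Ni(OH)2(s) <=> Ni^2+ + 2 OH^-
Ksp = [Ni^2+][OH^-]^2
If s mol/L of Ni(OH)2 dissolves, [Ni^2+] = s and [OH^-] = 2s.
Substituting: Ksp = s(2s)^2 = 4s^3
s = (5.9 × 10^-16 / 4)^(1/3) = 5.3 × 10^-6 M

s ≈ 5.3e-6 M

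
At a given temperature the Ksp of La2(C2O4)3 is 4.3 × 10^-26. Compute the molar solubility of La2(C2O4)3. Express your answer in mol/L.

La2(C2O4)3(s) <=> 2 La^3+ + 3 C2O4^2-
Ksp = [La^3+]^2[C2O4^2-]^3
If s mol/L of La2(C2O4)3 dissolves, [La^3+] = 2s and [C2O4^2-] = 3s.
Ksp = (2s)^2(3s)^3 = 108s^5
s^5 = 4.3 × 10^-26 / 108, so s = 3.3 × 10^-6 M

s = 3.3e-6 M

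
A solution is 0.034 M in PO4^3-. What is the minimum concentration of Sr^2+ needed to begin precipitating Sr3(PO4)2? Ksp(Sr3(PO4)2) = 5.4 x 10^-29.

Sr3(PO4)2(s) <=> 3 Sr^2+ + 2 PO4^3-
Ksp = [Sr^2+]^3[PO4^3-]^2
Precipitation begins when Q = Ksp. With [PO4^3-] = 0.034 M:
5.4 x 10^-29 = (0.034)^2 × [Sr^2+]^3
[Sr^2+] = (5.4 x 10^-29 / 1.16 x 10^-3)^(1/3) = 3.6 × 10^-9 M

[Sr^2+] ≈ 3.6e-9 M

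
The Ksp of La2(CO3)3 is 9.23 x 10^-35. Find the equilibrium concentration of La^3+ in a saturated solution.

La2(CO3)3(s) ⇌ 2 La^3+(aq) + 3 CO3^2-(aq)
Ksp = [La^3+]^2[CO3^2-]^3
With molar solubility s: [La^3+] = 2s, [CO3^2-] = 3s.
Ksp = (2s)^2(3s)^3 = 108s^5
s^5 = 9.23 x 10^-35 / 108, so s = 6.114 × 10^-8 M
[La^3+] = 2s = 1.22 × 10^-7 M

1.22e-7 M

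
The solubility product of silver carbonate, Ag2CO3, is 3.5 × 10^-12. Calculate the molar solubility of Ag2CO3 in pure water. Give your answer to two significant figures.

s ≈ 9.6e-5 M

Ag2CO3(s) ⇌ 2 Ag^+ + CO3^2-
Ksp = [Ag^+]^2[CO3^2-]
If s mol/L of Ag2CO3 dissolves, [Ag^+] = 2s and [CO3^2-] = s.
So Ksp = (2s)^2 × s = 4s^3
Solving, s = (3.5 × 10^-12/4)^(1/3) = 9.6 × 10^-5 M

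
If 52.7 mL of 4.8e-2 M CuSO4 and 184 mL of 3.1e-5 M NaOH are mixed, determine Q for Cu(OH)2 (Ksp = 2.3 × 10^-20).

Total volume = 52.7 + 184 = 236.7 mL.
[Cu^2+] = 4.8 × 10^-2 × (52.7/236.7) = 1.07 × 10^-2 M
[OH^-] = 3.1 × 10^-5 × (184/236.7) = 2.41 x 10^-5 M
Cu(OH)2(s) ⇌ Cu^2+(aq) + 2 OH^-(aq), so Q = [Cu^2+][OH^-]^2
Q = (1.07 x 10^-2)(2.41 × 10^-5)^2 = 6.2 × 10^-12
Q > Ksp, so Cu(OH)2 will precipitate.

Q = 6.2e-12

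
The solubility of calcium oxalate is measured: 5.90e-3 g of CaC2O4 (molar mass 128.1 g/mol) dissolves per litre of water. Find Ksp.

Ksp = 2.12 × 10^-9

Molar solubility s = (5.90 x 10^-3 g/L) / (128.1 g/mol) = 4.606 x 10^-5 M.
CaC2O4(s) <=> Ca^2+(aq) + C2O4^2-(aq)
If s mol/L of CaC2O4 dissolves, [Ca^2+] = s and [C2O4^2-] = s.
Ksp = [Ca^2+][C2O4^2-]
Ksp = (s)(s) = s^2
Ksp = (4.606 × 10^-5)^2 = 2.12 × 10^-9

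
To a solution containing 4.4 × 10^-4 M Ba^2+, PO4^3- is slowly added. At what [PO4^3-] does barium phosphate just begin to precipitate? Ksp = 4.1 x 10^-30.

Ba3(PO4)2(s) ⇌ 3 Ba^2+ + 2 PO4^3-
Ksp = [Ba^2+]^3[PO4^3-]^2
Precipitation begins when Q = Ksp. With [Ba^2+] = 4.4 × 10^-4 M:
4.1 x 10^-30 = (4.4 × 10^-4)^3 × [PO4^3-]^2
[PO4^3-] = (4.1 x 10^-30 / 8.52 x 10^-11)^(1/2) = 2.2 × 10^-10 M

[PO4^3-] ≈ 2.2 x 10^-10 M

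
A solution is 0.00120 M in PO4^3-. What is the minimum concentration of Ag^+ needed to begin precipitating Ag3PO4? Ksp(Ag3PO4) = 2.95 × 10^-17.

[Ag^+] = 2.91e-5 M

Ag3PO4(s) <=> 3 Ag^+(aq) + PO4^3-(aq)
Ksp = [Ag^+]^3[PO4^3-]
Precipitation begins when Q = Ksp. With [PO4^3-] = 0.00120 M:
2.95 × 10^-17 = (0.00120) × [Ag^+]^3
[Ag^+] = (2.95 × 10^-17 / 1.20 × 10^-3)^(1/3) = 2.91 × 10^-5 M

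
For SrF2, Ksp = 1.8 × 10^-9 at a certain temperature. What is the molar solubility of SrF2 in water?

SrF2(s) ⇌ Sr^2+(aq) + 2 F^-(aq)
Ksp = [Sr^2+][F^-]^2
For each mole of SrF2 that dissolves: [Sr^2+] = s, [F^-] = 2s.
Ksp = s(2s)^2 = 4s^3
s = (1.8 × 10^-9 / 4)^(1/3) = 7.7 x 10^-4 M

s = 7.7 x 10^-4 M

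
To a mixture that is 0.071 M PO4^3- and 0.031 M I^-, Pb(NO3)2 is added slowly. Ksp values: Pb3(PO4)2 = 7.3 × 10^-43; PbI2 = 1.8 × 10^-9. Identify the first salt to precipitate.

Pb3(PO4)2

Precipitation of each salt starts when its ion product equals its Ksp.
For Pb3(PO4)2: 7.3 × 10^-43 = (0.071)^2 × [Pb^2+]^3  ⇒  [Pb^2+] = 5.3 × 10^-14 M.
For PbI2: 1.8 × 10^-9 = (0.031)^2 × [Pb^2+]  ⇒  [Pb^2+] = 1.9 × 10^-6 M.
The salt with the lower threshold [Pb^2+] precipitates first: Pb3(PO4)2.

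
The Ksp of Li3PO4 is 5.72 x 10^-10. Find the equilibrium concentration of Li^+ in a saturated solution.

6.44 × 10^-3 M

Li3PO4(s) ⇌ 3 Li^+ + PO4^3-
Ksp = [Li^+]^3[PO4^3-]
If s mol/L of Li3PO4 dissolves, [Li^+] = 3s and [PO4^3-] = s.
Ksp = (3s)^3s = 27s^4
s^4 = 5.72 x 10^-10 / 27, so s = 2.145 x 10^-3 M
[Li^+] = 3s = 6.44 × 10^-3 M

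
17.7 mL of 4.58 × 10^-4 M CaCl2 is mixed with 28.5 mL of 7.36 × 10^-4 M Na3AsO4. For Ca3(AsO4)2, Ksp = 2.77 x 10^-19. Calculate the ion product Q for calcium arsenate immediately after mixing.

Total volume = 17.7 + 28.5 = 46.2 mL.
[Ca^2+] = 4.58 × 10^-4 × (17.7/46.2) = 1.755 × 10^-4 M
[AsO4^3-] = 7.36 × 10^-4 × (28.5/46.2) = 4.540 × 10^-4 M
Ca3(AsO4)2(s) <=> 3 Ca^2+(aq) + 2 AsO4^3-(aq), so Q = [Ca^2+]^3[AsO4^3-]^2
Q = (1.755 × 10^-4)^3(4.540 × 10^-4)^2 = 1.11 × 10^-18
Q > Ksp, so Ca3(AsO4)2 will precipitate.

Q = 1.11e-18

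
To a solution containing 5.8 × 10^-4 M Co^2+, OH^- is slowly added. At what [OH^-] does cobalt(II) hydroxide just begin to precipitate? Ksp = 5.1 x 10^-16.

9.4 × 10^-7 M

Co(OH)2(s) ⇌ Co^2+ + 2 OH^-
Ksp = [Co^2+][OH^-]^2
Precipitation begins when Q = Ksp. With [Co^2+] = 5.8 × 10^-4 M:
5.1 x 10^-16 = (5.8 × 10^-4) × [OH^-]^2
[OH^-] = (5.1 x 10^-16 / 5.8 × 10^-4)^(1/2) = 9.4 × 10^-7 M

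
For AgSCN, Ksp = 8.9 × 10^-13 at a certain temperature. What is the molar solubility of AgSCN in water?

AgSCN(s) ⇌ Ag^+(aq) + SCN^-(aq)
Ksp = [Ag^+][SCN^-]
For each mole of AgSCN that dissolves: [Ag^+] = s, [SCN^-] = s.
Ksp = s × s = s^2
s = (8.9 × 10^-13)^(1/2) = 9.4 × 10^-7 M

9.4 x 10^-7 M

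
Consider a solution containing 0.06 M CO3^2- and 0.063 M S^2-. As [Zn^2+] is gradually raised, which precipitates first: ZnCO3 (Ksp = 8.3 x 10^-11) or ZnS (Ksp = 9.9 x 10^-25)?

Precipitation of each salt starts when its ion product equals its Ksp.
For ZnCO3: 8.3 x 10^-11 = 0.06 × [Zn^2+]  ⇒  [Zn^2+] = 1.4 × 10^-9 M.
For ZnS: 9.9 x 10^-25 = 0.063 × [Zn^2+]  ⇒  [Zn^2+] = 1.6 x 10^-23 M.
The salt with the lower threshold [Zn^2+] precipitates first: ZnS.

ZnS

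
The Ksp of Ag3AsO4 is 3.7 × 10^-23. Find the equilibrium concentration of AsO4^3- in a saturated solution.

[AsO4^3-] ≈ 1.1 × 10^-6 M

Ag3AsO4(s) ⇌ 3 Ag^+(aq) + AsO4^3-(aq)
Ksp = [Ag^+]^3[AsO4^3-]
With molar solubility s: [Ag^+] = 3s, [AsO4^3-] = s.
Substituting: Ksp = (3s)^3s = 27s^4
s = (3.7 × 10^-23 / 27)^(1/4) = 1.08 × 10^-6 M
[AsO4^3-] = s = 1.1 × 10^-6 M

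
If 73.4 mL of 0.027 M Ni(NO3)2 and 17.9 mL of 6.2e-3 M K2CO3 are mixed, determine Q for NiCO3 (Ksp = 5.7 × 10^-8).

Q ≈ 2.6 × 10^-5

Total volume = 73.4 + 17.9 = 91.3 mL.
[Ni^2+] = 2.7 × 10^-2 × (73.4/91.3) = 2.17 × 10^-2 M
[CO3^2-] = 6.2 × 10^-3 × (17.9/91.3) = 1.22 × 10^-3 M
NiCO3(s) <=> Ni^2+ + CO3^2-, so Q = [Ni^2+][CO3^2-]
Q = (2.17 x 10^-2)(1.22 × 10^-3) = 2.6 × 10^-5
Q > Ksp, so NiCO3 will precipitate.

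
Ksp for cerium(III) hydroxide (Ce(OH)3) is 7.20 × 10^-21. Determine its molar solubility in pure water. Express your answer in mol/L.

Ce(OH)3(s) ⇌ Ce^3+ + 3 OH^-
Ksp = [Ce^3+][OH^-]^3
For each mole of Ce(OH)3 that dissolves: [Ce^3+] = s, [OH^-] = 3s.
So Ksp = s × (3s)^3 = 27s^4
Solving, s = (7.20 × 10^-21/27)^(1/4) = 4.04 x 10^-6 M

4.04e-6 M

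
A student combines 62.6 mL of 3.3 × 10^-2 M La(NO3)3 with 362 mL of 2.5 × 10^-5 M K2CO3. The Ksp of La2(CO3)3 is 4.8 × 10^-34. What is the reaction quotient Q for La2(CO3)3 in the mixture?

Q ≈ 2.3e-19

Total volume = 62.6 + 362 = 424.6 mL.
[La^3+] = 3.3 × 10^-2 × (62.6/424.6) = 4.87 × 10^-3 M
[CO3^2-] = 2.5 × 10^-5 × (362/424.6) = 2.13 × 10^-5 M
La2(CO3)3(s) <=> 2 La^3+(aq) + 3 CO3^2-(aq), so Q = [La^3+]^2[CO3^2-]^3
Q = (4.87 × 10^-3)^2(2.13 x 10^-5)^3 = 2.3 x 10^-19
Q > Ksp, so La2(CO3)3 will precipitate.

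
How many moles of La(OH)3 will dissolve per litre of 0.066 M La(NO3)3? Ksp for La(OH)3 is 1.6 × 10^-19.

La(OH)3(s) <=> La^3+(aq) + 3 OH^-(aq)
Ksp = [La^3+][OH^-]^3
If s mol/L dissolves here, [La^3+] = 0.066 + s ≈ 0.066, [OH^-] = 3s (common-ion effect: La^3+ is already 0.066 M).
Ksp ≈ 0.066 × (3s)^3
s = 4.5 × 10^-7 M
Check: s = 4.5 × 10^-7 ≪ 0.066, so the approximation is valid.

4.5 x 10^-7 M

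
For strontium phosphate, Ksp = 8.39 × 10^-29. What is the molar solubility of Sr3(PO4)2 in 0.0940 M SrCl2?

Sr3(PO4)2(s) <=> 3 Sr^2+ + 2 PO4^3-
Ksp = [Sr^2+]^3[PO4^3-]^2
If s mol/L dissolves here, [Sr^2+] = 0.0940 + 3s ≈ 0.0940, [PO4^3-] = 2s (since Sr^2+ from SrCl2 dominates).
Ksp ≈ (0.0940)^3 × (2s)^2
s = 1.59 × 10^-13 M
Check: 3s = 4.8 x 10^-13 ≪ 0.0940, so the approximation is valid.

s = 1.59 × 10^-13 M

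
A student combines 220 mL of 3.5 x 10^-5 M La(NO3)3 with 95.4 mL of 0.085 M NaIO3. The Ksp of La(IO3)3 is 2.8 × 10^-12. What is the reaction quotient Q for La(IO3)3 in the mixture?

Q ≈ 4.1e-10

Total volume = 220 + 95.4 = 315.4 mL.
[La^3+] = 3.5 × 10^-5 × (220/315.4) = 2.44 × 10^-5 M
[IO3^-] = 8.5 × 10^-2 × (95.4/315.4) = 2.57 × 10^-2 M
La(IO3)3(s) ⇌ La^3+(aq) + 3 IO3^-(aq), so Q = [La^3+][IO3^-]^3
Q = (2.44 × 10^-5)(2.57 × 10^-2)^3 = 4.1 × 10^-10
Q > Ksp, so La(IO3)3 will precipitate.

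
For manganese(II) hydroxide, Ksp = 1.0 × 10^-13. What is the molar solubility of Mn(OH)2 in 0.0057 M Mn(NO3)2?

2.1e-6 M

Mn(OH)2(s) ⇌ Mn^2+ + 2 OH^-
Ksp = [Mn^2+][OH^-]^2
If s mol/L dissolves here, [Mn^2+] = 0.0057 + s ≈ 0.0057, [OH^-] = 2s (since Mn^2+ from Mn(NO3)2 dominates).
Ksp ≈ 0.0057 × (2s)^2
s = 2.1 × 10^-6 M
Check: s = 2.1 x 10^-6 ≪ 0.0057, so the approximation is valid.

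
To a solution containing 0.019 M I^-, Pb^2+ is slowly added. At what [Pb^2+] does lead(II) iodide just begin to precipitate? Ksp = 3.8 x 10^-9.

[Pb^2+] = 1.1e-5 M

PbI2(s) <=> Pb^2+ + 2 I^-
Ksp = [Pb^2+][I^-]^2
Precipitation begins when Q = Ksp. With [I^-] = 0.019 M:
3.8 x 10^-9 = (0.019)^2 × [Pb^2+]
[Pb^2+] = (3.8 x 10^-9 / 3.61 x 10^-4) = 1.1 × 10^-5 M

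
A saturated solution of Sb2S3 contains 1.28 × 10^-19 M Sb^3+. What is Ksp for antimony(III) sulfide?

Ksp ≈ 1.16 × 10^-94

Sb2S3(s) <=> 2 Sb^3+(aq) + 3 S^2-(aq)
Stoichiometry gives [S^2-] = (3/2)[Sb^3+] = 1.920 × 10^-19 M.
Ksp = [Sb^3+]^2[S^2-]^3
Ksp = (1.28 × 10^-19)^2 × (1.920 × 10^-19)^3 = 1.16 × 10^-94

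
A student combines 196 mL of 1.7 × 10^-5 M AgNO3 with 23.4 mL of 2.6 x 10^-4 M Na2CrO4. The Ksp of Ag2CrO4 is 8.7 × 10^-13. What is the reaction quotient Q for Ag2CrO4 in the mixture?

6.4 × 10^-15

Total volume = 196 + 23.4 = 219.4 mL.
[Ag^+] = 1.7 x 10^-5 × (196/219.4) = 1.52 x 10^-5 M
[CrO4^2-] = 2.6 × 10^-4 × (23.4/219.4) = 2.77 x 10^-5 M
Ag2CrO4(s) ⇌ 2 Ag^+(aq) + CrO4^2-(aq), so Q = [Ag^+]^2[CrO4^2-]
Q = (1.52 × 10^-5)^2(2.77 × 10^-5) = 6.4 × 10^-15
Q < Ksp, so no precipitate of Ag2CrO4 forms.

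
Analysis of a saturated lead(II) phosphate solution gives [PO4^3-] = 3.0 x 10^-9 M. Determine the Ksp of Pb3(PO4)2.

Ksp = 8.2e-43

Pb3(PO4)2(s) ⇌ 3 Pb^2+ + 2 PO4^3-
Stoichiometry gives [Pb^2+] = (3/2)[PO4^3-] = 4.50 x 10^-9 M.
Ksp = [Pb^2+]^3[PO4^3-]^2
Ksp = (4.50 × 10^-9)^3 × (3.0 × 10^-9)^2 = 8.2 × 10^-43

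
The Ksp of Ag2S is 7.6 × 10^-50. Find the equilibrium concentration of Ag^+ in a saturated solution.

Ag2S(s) ⇌ 2 Ag^+(aq) + S^2-(aq)
Ksp = [Ag^+]^2[S^2-]
Let s = molar solubility. Then [Ag^+] = 2s and [S^2-] = s.
So Ksp = (2s)^2 × s = 4s^3
Solving, s = (7.6 × 10^-50/4)^(1/3) = 2.67 x 10^-17 M
[Ag^+] = 2s = 5.3 × 10^-17 M

[Ag^+] ≈ 5.3 × 10^-17 M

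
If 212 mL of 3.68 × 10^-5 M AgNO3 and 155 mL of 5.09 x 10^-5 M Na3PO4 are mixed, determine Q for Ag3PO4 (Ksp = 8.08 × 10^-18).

Q = 2.07e-19

Total volume = 212 + 155 = 367 mL.
[Ag^+] = 3.68 × 10^-5 × (212/367) = 2.126 × 10^-5 M
[PO4^3-] = 5.09 x 10^-5 × (155/367) = 2.150 × 10^-5 M
Ag3PO4(s) ⇌ 3 Ag^+ + PO4^3-, so Q = [Ag^+]^3[PO4^3-]
Q = (2.126 × 10^-5)^3(2.150 × 10^-5) = 2.07 x 10^-19
Q < Ksp, so no precipitate of Ag3PO4 forms.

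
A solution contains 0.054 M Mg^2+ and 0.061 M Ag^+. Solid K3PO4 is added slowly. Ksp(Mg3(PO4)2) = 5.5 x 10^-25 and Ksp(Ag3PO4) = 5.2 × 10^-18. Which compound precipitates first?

Ag3PO4

Each salt begins to precipitate when Q = Ksp, i.e. when [PO4^3-] reaches its threshold.
For Mg3(PO4)2: 5.5 x 10^-25 = (0.054)^3 × [PO4^3-]^2  ⇒  [PO4^3-] = 5.9 × 10^-11 M.
For Ag3PO4: 5.2 × 10^-18 = (0.061)^3 × [PO4^3-]  ⇒  [PO4^3-] = 2.3 × 10^-14 M.
The salt with the lower threshold [PO4^3-] precipitates first: Ag3PO4.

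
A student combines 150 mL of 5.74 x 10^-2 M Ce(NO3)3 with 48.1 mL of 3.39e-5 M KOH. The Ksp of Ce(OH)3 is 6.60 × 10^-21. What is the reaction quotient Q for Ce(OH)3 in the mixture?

2.42 × 10^-17

Total volume = 150 + 48.1 = 198.1 mL.
[Ce^3+] = 5.74 x 10^-2 × (150/198.1) = 4.346 × 10^-2 M
[OH^-] = 3.39 x 10^-5 × (48.1/198.1) = 8.231 × 10^-6 M
Ce(OH)3(s) <=> Ce^3+ + 3 OH^-, so Q = [Ce^3+][OH^-]^3
Q = (4.346 x 10^-2)(8.231 × 10^-6)^3 = 2.42 x 10^-17
Q > Ksp, so Ce(OH)3 will precipitate.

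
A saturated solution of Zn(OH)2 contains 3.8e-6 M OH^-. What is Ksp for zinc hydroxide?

Ksp ≈ 2.7 × 10^-17

Zn(OH)2(s) ⇌ Zn^2+ + 2 OH^-
Stoichiometry gives [Zn^2+] = (1/2)[OH^-] = 1.90 × 10^-6 M.
Ksp = [Zn^2+][OH^-]^2
Ksp = 1.90 × 10^-6 × (3.8 x 10^-6)^2 = 2.7 × 10^-17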